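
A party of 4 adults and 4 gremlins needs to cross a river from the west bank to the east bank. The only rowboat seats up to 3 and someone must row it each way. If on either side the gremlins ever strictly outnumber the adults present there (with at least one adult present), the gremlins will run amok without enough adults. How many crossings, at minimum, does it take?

9

Counting alone: each trip to the east bank takes at most 3 across and each return brings at least 1 back, so after t trips out (and t−1 returns) at most 3t − (t−1) of the 8 are across; that first reaches 8 at t = 4, so at least 7 crossings are needed.
The safety rule pushes this higher. Following every safe sequence of crossings, the most of the 8 that can be at the east bank as the rowboat arrives there on crossing 7 is 7 — never all 8.
So no plan with fewer than 9 crossings exists, and this one achieves 9:
1. 2 gremlins → the east bank.  (the west bank: 4A 2G; the east bank: 0A 2G)
2. 1 gremlin ← the west bank.  (the west bank: 4A 3G; the east bank: 0A 1G)
3. 3 gremlins → the east bank.  (the west bank: 4A 0G; the east bank: 0A 4G)
4. 1 gremlin ← the west bank.  (the west bank: 4A 1G; the east bank: 0A 3G)
5. 3 adults → the east bank.  (the west bank: 1A 1G; the east bank: 3A 3G)
6. 1 adult and 1 gremlin ← the west bank.  (the west bank: 2A 2G; the east bank: 2A 2G)
7. 2 adults → the east bank.  (the west bank: 0A 2G; the east bank: 4A 2G)
8. 1 gremlin ← the west bank.  (the west bank: 0A 3G; the east bank: 4A 1G)
9. 3 gremlins → the east bank.  (the west bank: 0A 0G; the east bank: 4A 4G)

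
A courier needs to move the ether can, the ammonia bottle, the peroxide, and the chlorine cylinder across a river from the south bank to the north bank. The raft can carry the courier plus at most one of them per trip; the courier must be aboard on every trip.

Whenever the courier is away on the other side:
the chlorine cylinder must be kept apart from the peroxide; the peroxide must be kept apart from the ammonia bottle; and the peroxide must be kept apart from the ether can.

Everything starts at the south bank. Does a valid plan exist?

Following every safe sequence of crossings from the start, the most of the 4 that can be at the north bank as the raft arrives there on crossings 1, 3 is 1, 2 respectively; the best ever achieved is 2 of 4.
From crossing 5 on, no configuration arises that was not already reachable earlier: only 9 distinct safe configurations (who is on which side, and where the raft is) can ever be reached, none of them has everyone across, and every continuation just revisits them. So no valid plan exists.

No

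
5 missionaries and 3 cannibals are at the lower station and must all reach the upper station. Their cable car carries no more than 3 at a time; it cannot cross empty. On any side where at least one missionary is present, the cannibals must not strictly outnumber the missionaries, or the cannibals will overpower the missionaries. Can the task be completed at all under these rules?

1. 2 cannibals → the upper station.  (the lower station: 5M 1C; the upper station: 0M 2C)
2. 1 cannibal ← the lower station.  (the lower station: 5M 2C; the upper station: 0M 1C)
3. 2 missionaries and 1 cannibal → the upper station.  (the lower station: 3M 1C; the upper station: 2M 2C)
4. 1 cannibal ← the lower station.  (the lower station: 3M 2C; the upper station: 2M 1C)
5. 1 missionary and 2 cannibals → the upper station.  (the lower station: 2M 0C; the upper station: 3M 3C)
6. 1 cannibal ← the lower station.  (the lower station: 2M 1C; the upper station: 3M 2C)
7. 2 missionaries and 1 cannibal → the upper station.  (the lower station: 0M 0C; the upper station: 5M 3C)

Yes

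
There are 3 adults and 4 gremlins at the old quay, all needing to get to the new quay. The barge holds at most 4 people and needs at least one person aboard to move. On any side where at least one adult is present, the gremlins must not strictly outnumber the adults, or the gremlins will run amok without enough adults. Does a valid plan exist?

No

The gremlins already outnumber the adults at the old quay before anyone moves, so the starting position itself is disallowed.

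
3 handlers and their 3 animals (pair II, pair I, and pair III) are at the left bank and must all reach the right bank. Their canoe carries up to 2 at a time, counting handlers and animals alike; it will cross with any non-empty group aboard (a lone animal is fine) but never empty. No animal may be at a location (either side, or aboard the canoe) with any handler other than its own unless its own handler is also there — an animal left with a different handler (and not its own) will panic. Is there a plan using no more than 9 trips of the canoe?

No

Counting alone: each trip to the right bank takes at most 2 across and each return brings at least 1 back, so after t trips out (and t−1 returns) at most 2t − (t−1) of the 6 are across; that first reaches 6 at t = 5, so at least 9 crossings are needed.
The safety rule pushes this higher. Following every safe sequence of crossings, the most of the 6 that can be at the right bank as the canoe arrives there on crossing 9 is 5 — never all 6.
So the move cannot be finished within 9 crossings. (The shortest complete plan takes 11:)
1. animal II and handler II cross → the right bank.
2. handler II crosses ← the left bank.
3. animal I and animal III cross → the right bank.
4. animal II crosses ← the left bank.
5. handler I and handler III cross → the right bank.
6. animal I and handler I cross ← the left bank.
7. handler I and handler II cross → the right bank.
8. animal III crosses ← the left bank.
9. animal I and animal II cross → the right bank.
10. handler III crosses ← the left bank.
11. animal III and handler III cross → the right bank.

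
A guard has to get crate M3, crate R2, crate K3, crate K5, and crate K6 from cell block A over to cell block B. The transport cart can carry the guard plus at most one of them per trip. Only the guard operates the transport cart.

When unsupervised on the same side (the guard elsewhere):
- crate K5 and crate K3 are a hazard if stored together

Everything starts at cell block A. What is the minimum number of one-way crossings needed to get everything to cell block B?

Counting alone: the guard can take at most 1 across per trip to cell block B, so moving all 5 needs at least 5 loaded trips out, with a return between consecutive ones — at least 9 crossings.
The plan below uses exactly 9 crossings, so it is optimal:
1. Guard goes to cell block B with crate K3.  [cell block A: crate K5, crate K6, crate M3, crate R2 | cell block B: crate K3]
2. Guard goes back to cell block A alone.  [cell block A: crate K5, crate K6, crate M3, crate R2 | cell block B: crate K3]
3. Guard goes to cell block B with crate M3.  [cell block A: crate K5, crate K6, crate R2 | cell block B: crate K3, crate M3]
4. Guard goes back to cell block A alone.  [cell block A: crate K5, crate K6, crate R2 | cell block B: crate K3, crate M3]
5. Guard goes to cell block B with crate R2.  [cell block A: crate K5, crate K6 | cell block B: crate K3, crate M3, crate R2]
6. Guard goes back to cell block A alone.  [cell block A: crate K5, crate K6 | cell block B: crate K3, crate M3, crate R2]
7. Guard goes to cell block B with crate K6.  [cell block A: crate K5 | cell block B: crate K3, crate K6, crate M3, crate R2]
8. Guard goes back to cell block A alone.  [cell block A: crate K5 | cell block B: crate K3, crate K6, crate M3, crate R2]
9. Guard goes to cell block B with crate K5.  [cell block A: — | cell block B: crate K3, crate K5, crate K6, crate M3, crate R2]

9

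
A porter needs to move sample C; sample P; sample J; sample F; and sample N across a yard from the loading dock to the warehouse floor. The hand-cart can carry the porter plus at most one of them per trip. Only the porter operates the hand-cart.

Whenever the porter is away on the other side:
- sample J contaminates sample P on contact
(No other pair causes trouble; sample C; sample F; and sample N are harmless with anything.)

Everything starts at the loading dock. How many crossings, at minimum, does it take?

9

Counting alone: the porter can take at most 1 across per trip to the warehouse floor, so moving all 5 needs at least 5 loaded trips out, with a return between consecutive ones — at least 9 crossings.
The plan below uses exactly 9 crossings, so it is optimal:
1. Porter goes to the warehouse floor with sample P.
2. Porter goes back to the loading dock alone.
3. Porter goes to the warehouse floor with sample C.
4. Porter goes back to the loading dock alone.
5. Porter goes to the warehouse floor with sample F.
6. Porter goes back to the loading dock alone.
7. Porter goes to the warehouse floor with sample N.
8. Porter goes back to the loading dock alone.
9. Porter goes to the warehouse floor with sample J.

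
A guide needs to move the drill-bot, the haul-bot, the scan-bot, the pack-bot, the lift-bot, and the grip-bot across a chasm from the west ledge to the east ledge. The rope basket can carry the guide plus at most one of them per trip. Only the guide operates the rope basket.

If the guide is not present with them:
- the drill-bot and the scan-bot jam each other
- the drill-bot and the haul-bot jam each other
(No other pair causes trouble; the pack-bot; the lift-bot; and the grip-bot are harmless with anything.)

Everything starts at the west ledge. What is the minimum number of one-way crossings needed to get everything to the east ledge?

13

Counting alone: the guide can take at most 1 across per trip to the east ledge, so moving all 6 needs at least 6 loaded trips out, with a return between consecutive ones — at least 11 crossings.
The safety rule pushes this higher. Following every safe sequence of crossings, the most of the 6 that can be at the east ledge as the rope basket arrives there on crossing 11 is 5 — never all 6.
So no plan with fewer than 13 crossings exists, and this one achieves 13:
1. Guide goes to the east ledge with the drill-bot.  [the west ledge: the grip-bot, the haul-bot, the lift-bot, the pack-bot, the scan-bot | the east ledge: the drill-bot]
2. Guide goes back to the west ledge alone.  [the west ledge: the grip-bot, the haul-bot, the lift-bot, the pack-bot, the scan-bot | the east ledge: the drill-bot]
3. Guide goes to the east ledge with the haul-bot.  [the west ledge: the grip-bot, the lift-bot, the pack-bot, the scan-bot | the east ledge: the drill-bot, the haul-bot]
4. Guide goes back to the west ledge with the drill-bot.  [the west ledge: the drill-bot, the grip-bot, the lift-bot, the pack-bot, the scan-bot | the east ledge: the haul-bot]
5. Guide goes to the east ledge with the scan-bot.  [the west ledge: the drill-bot, the grip-bot, the lift-bot, the pack-bot | the east ledge: the haul-bot, the scan-bot]
6. Guide goes back to the west ledge alone.  [the west ledge: the drill-bot, the grip-bot, the lift-bot, the pack-bot | the east ledge: the haul-bot, the scan-bot]
7. Guide goes to the east ledge with the pack-bot.  [the west ledge: the drill-bot, the grip-bot, the lift-bot | the east ledge: the haul-bot, the pack-bot, the scan-bot]
8. Guide goes back to the west ledge alone.  [the west ledge: the drill-bot, the grip-bot, the lift-bot | the east ledge: the haul-bot, the pack-bot, the scan-bot]
9. Guide goes to the east ledge with the lift-bot.  [the west ledge: the drill-bot, the grip-bot | the east ledge: the haul-bot, the lift-bot, the pack-bot, the scan-bot]
10. Guide goes back to the west ledge alone.  [the west ledge: the drill-bot, the grip-bot | the east ledge: the haul-bot, the lift-bot, the pack-bot, the scan-bot]
11. Guide goes to the east ledge with the grip-bot.  [the west ledge: the drill-bot | the east ledge: the grip-bot, the haul-bot, the lift-bot, the pack-bot, the scan-bot]
12. Guide goes back to the west ledge alone.  [the west ledge: the drill-bot | the east ledge: the grip-bot, the haul-bot, the lift-bot, the pack-bot, the scan-bot]
13. Guide goes to the east ledge with the drill-bot.  [the west ledge: — | the east ledge: the drill-bot, the grip-bot, the haul-bot, the lift-bot, the pack-bot, the scan-bot]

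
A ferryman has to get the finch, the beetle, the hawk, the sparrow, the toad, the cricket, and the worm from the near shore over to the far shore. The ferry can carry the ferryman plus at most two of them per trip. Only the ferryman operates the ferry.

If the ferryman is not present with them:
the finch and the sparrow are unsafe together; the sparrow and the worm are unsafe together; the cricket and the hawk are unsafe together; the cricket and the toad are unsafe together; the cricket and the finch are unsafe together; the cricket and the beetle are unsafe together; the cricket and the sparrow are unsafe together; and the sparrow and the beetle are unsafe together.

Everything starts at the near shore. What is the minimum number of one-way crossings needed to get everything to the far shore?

Counting alone: the ferryman can take at most 2 across per trip to the far shore, so moving all 7 needs at least 4 loaded trips out, with a return between consecutive ones — at least 7 crossings.
The safety rule pushes this higher. Following every safe sequence of crossings, the most of the 7 that can be at the far shore as the ferry arrives there on crossings 7, 9 is 5, 6 respectively — never all 7.
So no plan with fewer than 11 crossings exists, and this one achieves 11:
1. Ferryman goes to the far shore with the cricket and the sparrow.  [the near shore: the beetle, the finch, the hawk, the toad, the worm | the far shore: the cricket, the sparrow]
2. Ferryman goes back to the near shore with the sparrow.  [the near shore: the beetle, the finch, the hawk, the sparrow, the toad, the worm | the far shore: the cricket]
3. Ferryman goes to the far shore with the hawk and the sparrow.  [the near shore: the beetle, the finch, the toad, the worm | the far shore: the cricket, the hawk, the sparrow]
4. Ferryman goes back to the near shore with the cricket.  [the near shore: the beetle, the cricket, the finch, the toad, the worm | the far shore: the hawk, the sparrow]
5. Ferryman goes to the far shore with the cricket and the toad.  [the near shore: the beetle, the finch, the worm | the far shore: the cricket, the hawk, the sparrow, the toad]
6. Ferryman goes back to the near shore with the cricket.  [the near shore: the beetle, the cricket, the finch, the worm | the far shore: the hawk, the sparrow, the toad]
7. Ferryman goes to the far shore with the beetle and the finch.  [the near shore: the cricket, the worm | the far shore: the beetle, the finch, the hawk, the sparrow, the toad]
8. Ferryman goes back to the near shore with the sparrow.  [the near shore: the cricket, the sparrow, the worm | the far shore: the beetle, the finch, the hawk, the toad]
9. Ferryman goes to the far shore with the sparrow and the worm.  [the near shore: the cricket | the far shore: the beetle, the finch, the hawk, the sparrow, the toad, the worm]
10. Ferryman goes back to the near shore with the sparrow.  [the near shore: the cricket, the sparrow | the far shore: the beetle, the finch, the hawk, the toad, the worm]
11. Ferryman goes to the far shore with the cricket and the sparrow.  [the near shore: — | the far shore: the beetle, the cricket, the finch, the hawk, the sparrow, the toad, the worm]

11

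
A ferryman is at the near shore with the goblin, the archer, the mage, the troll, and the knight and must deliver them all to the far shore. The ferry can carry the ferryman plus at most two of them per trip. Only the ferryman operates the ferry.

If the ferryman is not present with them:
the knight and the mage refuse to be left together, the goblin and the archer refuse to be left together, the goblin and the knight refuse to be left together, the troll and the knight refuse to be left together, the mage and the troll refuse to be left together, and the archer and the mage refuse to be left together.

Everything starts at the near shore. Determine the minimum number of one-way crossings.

impossible

Whatever the first load, the items left behind include a forbidden pair without the ferryman. No opening move is safe, so no plan exists.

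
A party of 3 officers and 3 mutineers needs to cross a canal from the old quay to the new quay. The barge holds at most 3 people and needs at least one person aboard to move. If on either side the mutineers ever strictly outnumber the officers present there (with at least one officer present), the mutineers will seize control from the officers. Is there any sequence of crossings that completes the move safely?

Yes

1. 2 mutineers → the new quay.  (the old quay: 3O 1M; the new quay: 0O 2M)
2. 1 mutineer ← the old quay.  (the old quay: 3O 2M; the new quay: 0O 1M)
3. 3 officers → the new quay.  (the old quay: 0O 2M; the new quay: 3O 1M)
4. 1 mutineer ← the old quay.  (the old quay: 0O 3M; the new quay: 3O 0M)
5. 3 mutineers → the new quay.  (the old quay: 0O 0M; the new quay: 3O 3M)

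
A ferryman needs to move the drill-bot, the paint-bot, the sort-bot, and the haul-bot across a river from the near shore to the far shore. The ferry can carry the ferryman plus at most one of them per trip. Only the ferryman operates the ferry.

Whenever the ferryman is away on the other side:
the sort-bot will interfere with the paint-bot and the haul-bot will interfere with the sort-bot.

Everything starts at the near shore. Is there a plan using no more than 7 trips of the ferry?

Counting alone: the ferryman can take at most 1 across per trip to the far shore, so moving all 4 needs at least 4 loaded trips out, with a return between consecutive ones — at least 7 crossings.
The safety rule pushes this higher. Following every safe sequence of crossings, the most of the 4 that can be at the far shore as the ferry arrives there on crossing 7 is 3 — never all 4.
So the move cannot be finished within 7 crossings. (The shortest complete plan takes 9:)
1. Ferryman goes to the far shore with the sort-bot.
2. Ferryman goes back to the near shore alone.
3. Ferryman goes to the far shore with the drill-bot.
4. Ferryman goes back to the near shore alone.
5. Ferryman goes to the far shore with the paint-bot.
6. Ferryman goes back to the near shore with the sort-bot.
7. Ferryman goes to the far shore with the haul-bot.
8. Ferryman goes back to the near shore alone.
9. Ferryman goes to the far shore with the sort-bot.

No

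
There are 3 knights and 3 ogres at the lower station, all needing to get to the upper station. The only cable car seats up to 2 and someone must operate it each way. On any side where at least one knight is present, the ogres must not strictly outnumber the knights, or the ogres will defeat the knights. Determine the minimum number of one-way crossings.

11

Counting alone: each trip to the upper station takes at most 2 across and each return brings at least 1 back, so after t trips out (and t−1 returns) at most 2t − (t−1) of the 6 are across; that first reaches 6 at t = 5, so at least 9 crossings are needed.
The safety rule pushes this higher. Following every safe sequence of crossings, the most of the 6 that can be at the upper station as the cable car arrives there on crossing 9 is 5 — never all 6.
So no plan with fewer than 11 crossings exists, and this one achieves 11:
1. 2 ogres → the upper station.  (the lower station: 3K 1O; the upper station: 0K 2O)
2. 1 ogre ← the lower station.  (the lower station: 3K 2O; the upper station: 0K 1O)
3. 2 ogres → the upper station.  (the lower station: 3K 0O; the upper station: 0K 3O)
4. 1 ogre ← the lower station.  (the lower station: 3K 1O; the upper station: 0K 2O)
5. 2 knights → the upper station.  (the lower station: 1K 1O; the upper station: 2K 2O)
6. 1 knight and 1 ogre ← the lower station.  (the lower station: 2K 2O; the upper station: 1K 1O)
7. 2 knights → the upper station.  (the lower station: 0K 2O; the upper station: 3K 1O)
8. 1 ogre ← the lower station.  (the lower station: 0K 3O; the upper station: 3K 0O)
9. 2 ogres → the upper station.  (the lower station: 0K 1O; the upper station: 3K 2O)
10. 1 ogre ← the lower station.  (the lower station: 0K 2O; the upper station: 3K 1O)
11. 2 ogres → the upper station.  (the lower station: 0K 0O; the upper station: 3K 3O)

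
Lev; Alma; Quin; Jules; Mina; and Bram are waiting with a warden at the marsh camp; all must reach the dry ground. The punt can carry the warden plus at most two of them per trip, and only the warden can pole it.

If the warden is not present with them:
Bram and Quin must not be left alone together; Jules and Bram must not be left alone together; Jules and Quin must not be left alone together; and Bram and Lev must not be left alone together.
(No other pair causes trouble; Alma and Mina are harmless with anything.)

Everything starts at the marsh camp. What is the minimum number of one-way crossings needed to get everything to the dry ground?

Counting alone: the warden can take at most 2 across per trip to the dry ground, so moving all 6 needs at least 3 loaded trips out, with a return between consecutive ones — at least 5 crossings.
The safety rule pushes this higher. Following every safe sequence of crossings, the most of the 6 that can be at the dry ground as the punt arrives there on crossings 5, 7 is 4, 5 respectively — never all 6.
So no plan with fewer than 9 crossings exists, and this one achieves 9:
1. Warden goes to the dry ground with Bram and Quin.
2. Warden goes back to the marsh camp with Quin.
3. Warden goes to the dry ground with Lev and Quin.
4. Warden goes back to the marsh camp with Bram.
5. Warden goes to the dry ground with Alma and Jules.
6. Warden goes back to the marsh camp with Quin.
7. Warden goes to the dry ground with Mina and Quin.
8. Warden goes back to the marsh camp with Quin.
9. Warden goes to the dry ground with Bram and Quin.

9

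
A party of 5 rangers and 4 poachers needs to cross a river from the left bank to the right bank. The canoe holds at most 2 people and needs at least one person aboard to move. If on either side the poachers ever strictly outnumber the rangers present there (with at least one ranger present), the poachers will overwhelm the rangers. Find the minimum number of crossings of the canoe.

15

Counting alone: each trip to the right bank takes at most 2 across and each return brings at least 1 back, so after t trips out (and t−1 returns) at most 2t − (t−1) of the 9 are across; that first reaches 9 at t = 8, so at least 15 crossings are needed.
The plan below uses exactly 15 crossings, so it is optimal:
1. 2 poachers → the right bank.  (the left bank: 5R 2P; the right bank: 0R 2P)
2. 1 poacher ← the left bank.  (the left bank: 5R 3P; the right bank: 0R 1P)
3. 2 poachers → the right bank.  (the left bank: 5R 1P; the right bank: 0R 3P)
4. 1 poacher ← the left bank.  (the left bank: 5R 2P; the right bank: 0R 2P)
5. 2 rangers → the right bank.  (the left bank: 3R 2P; the right bank: 2R 2P)
6. 1 poacher ← the left bank.  (the left bank: 3R 3P; the right bank: 2R 1P)
7. 1 ranger and 1 poacher → the right bank.  (the left bank: 2R 2P; the right bank: 3R 2P)
8. 1 ranger ← the left bank.  (the left bank: 3R 2P; the right bank: 2R 2P)
9. 1 ranger and 1 poacher → the right bank.  (the left bank: 2R 1P; the right bank: 3R 3P)
10. 1 poacher ← the left bank.  (the left bank: 2R 2P; the right bank: 3R 2P)
11. 1 ranger and 1 poacher → the right bank.  (the left bank: 1R 1P; the right bank: 4R 3P)
12. 1 ranger ← the left bank.  (the left bank: 2R 1P; the right bank: 3R 3P)
13. 1 ranger and 1 poacher → the right bank.  (the left bank: 1R 0P; the right bank: 4R 4P)
14. 1 poacher ← the left bank.  (the left bank: 1R 1P; the right bank: 4R 3P)
15. 1 ranger and 1 poacher → the right bank.  (the left bank: 0R 0P; the right bank: 5R 4P)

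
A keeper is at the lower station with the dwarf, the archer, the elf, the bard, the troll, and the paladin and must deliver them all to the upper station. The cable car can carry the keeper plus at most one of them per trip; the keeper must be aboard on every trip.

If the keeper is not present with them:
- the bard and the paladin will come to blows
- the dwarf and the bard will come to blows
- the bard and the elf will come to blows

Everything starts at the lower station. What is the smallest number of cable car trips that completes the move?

Following every safe sequence of crossings from the start, the most of the 6 that can be at the upper station as the cable car arrives there on crossings 1, 3, 5, 7 is 1, 2, 3, 4 respectively; the best ever achieved is 4 of 6.
From crossing 9 on, no configuration arises that was not already reachable earlier: only 36 distinct safe configurations (who is on which side, and where the cable car is) can ever be reached, none of them has everyone across, and every continuation just revisits them. So no valid plan exists.

impossible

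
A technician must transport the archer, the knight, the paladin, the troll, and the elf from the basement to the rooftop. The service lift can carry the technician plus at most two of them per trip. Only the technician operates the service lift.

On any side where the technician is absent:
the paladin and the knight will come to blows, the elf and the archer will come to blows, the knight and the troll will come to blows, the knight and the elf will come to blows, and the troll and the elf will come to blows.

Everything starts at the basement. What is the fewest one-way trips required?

Counting alone: the technician can take at most 2 across per trip to the rooftop, so moving all 5 needs at least 3 loaded trips out, with a return between consecutive ones — at least 5 crossings.
The safety rule pushes this higher. Following every safe sequence of crossings, the most of the 5 that can be at the rooftop as the service lift arrives there on crossing 5 is 4 — never all 5.
So no plan with fewer than 7 crossings exists, and this one achieves 7:
1. Technician goes to the rooftop with the elf and the knight.  [the basement: the archer, the paladin, the troll | the rooftop: the elf, the knight]
2. Technician goes back to the basement with the knight.  [the basement: the archer, the knight, the paladin, the troll | the rooftop: the elf]
3. Technician goes to the rooftop with the archer and the knight.  [the basement: the paladin, the troll | the rooftop: the archer, the elf, the knight]
4. Technician goes back to the basement with the elf.  [the basement: the elf, the paladin, the troll | the rooftop: the archer, the knight]
5. Technician goes to the rooftop with the paladin and the troll.  [the basement: the elf | the rooftop: the archer, the knight, the paladin, the troll]
6. Technician goes back to the basement with the knight.  [the basement: the elf, the knight | the rooftop: the archer, the paladin, the troll]
7. Technician goes to the rooftop with the elf and the knight.  [the basement: — | the rooftop: the archer, the elf, the knight, the paladin, the troll]

7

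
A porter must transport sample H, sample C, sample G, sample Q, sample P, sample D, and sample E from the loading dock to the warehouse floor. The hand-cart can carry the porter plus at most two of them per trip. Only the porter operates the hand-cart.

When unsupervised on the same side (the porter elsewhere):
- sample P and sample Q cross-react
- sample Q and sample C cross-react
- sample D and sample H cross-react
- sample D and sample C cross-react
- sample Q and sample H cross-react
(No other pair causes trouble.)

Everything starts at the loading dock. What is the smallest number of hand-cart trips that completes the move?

9

Counting alone: the porter can take at most 2 across per trip to the warehouse floor, so moving all 7 needs at least 4 loaded trips out, with a return between consecutive ones — at least 7 crossings.
The safety rule pushes this higher. Following every safe sequence of crossings, the most of the 7 that can be at the warehouse floor as the hand-cart arrives there on crossing 7 is 6 — never all 7.
So no plan with fewer than 9 crossings exists, and this one achieves 9:
1. Porter goes to the warehouse floor with sample D and sample Q.  [the loading dock: sample C, sample E, sample G, sample H, sample P | the warehouse floor: sample D, sample Q]
2. Porter goes back to the loading dock alone.  [the loading dock: sample C, sample E, sample G, sample H, sample P | the warehouse floor: sample D, sample Q]
3. Porter goes to the warehouse floor with sample H.  [the loading dock: sample C, sample E, sample G, sample P | the warehouse floor: sample D, sample H, sample Q]
4. Porter goes back to the loading dock with sample D and sample Q.  [the loading dock: sample C, sample D, sample E, sample G, sample P, sample Q | the warehouse floor: sample H]
5. Porter goes to the warehouse floor with sample C and sample P.  [the loading dock: sample D, sample E, sample G, sample Q | the warehouse floor: sample C, sample H, sample P]
6. Porter goes back to the loading dock alone.  [the loading dock: sample D, sample E, sample G, sample Q | the warehouse floor: sample C, sample H, sample P]
7. Porter goes to the warehouse floor with sample E and sample G.  [the loading dock: sample D, sample Q | the warehouse floor: sample C, sample E, sample G, sample H, sample P]
8. Porter goes back to the loading dock alone.  [the loading dock: sample D, sample Q | the warehouse floor: sample C, sample E, sample G, sample H, sample P]
9. Porter goes to the warehouse floor with sample D and sample Q.  [the loading dock: — | the warehouse floor: sample C, sample D, sample E, sample G, sample H, sample P, sample Q]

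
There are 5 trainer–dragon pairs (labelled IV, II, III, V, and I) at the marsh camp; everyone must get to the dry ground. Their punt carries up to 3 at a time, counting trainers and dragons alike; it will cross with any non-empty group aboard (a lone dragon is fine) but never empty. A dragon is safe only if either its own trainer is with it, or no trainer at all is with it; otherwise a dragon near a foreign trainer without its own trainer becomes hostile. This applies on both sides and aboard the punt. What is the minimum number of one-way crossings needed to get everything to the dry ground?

11

Counting alone: each trip to the dry ground takes at most 3 across and each return brings at least 1 back, so after t trips out (and t−1 returns) at most 3t − (t−1) of the 10 are across; that first reaches 10 at t = 5, so at least 9 crossings are needed.
The safety rule pushes this higher. Following every safe sequence of crossings, the most of the 10 that can be at the dry ground as the punt arrives there on crossing 9 is 9 — never all 10.
So no plan with fewer than 11 crossings exists, and this one achieves 11:
1. dragon IV and trainer IV cross → the dry ground.
2. trainer IV crosses ← the marsh camp.
3. dragon II, dragon III, and dragon V cross → the dry ground.
4. dragon IV crosses ← the marsh camp.
5. trainer II, trainer III, and trainer V cross → the dry ground.
6. dragon II and trainer II cross ← the marsh camp.
7. trainer I, trainer II, and trainer IV cross → the dry ground.
8. dragon III crosses ← the marsh camp.
9. dragon II and dragon IV cross → the dry ground.
10. dragon IV crosses ← the marsh camp.
11. dragon I, dragon III, and dragon IV cross → the dry ground.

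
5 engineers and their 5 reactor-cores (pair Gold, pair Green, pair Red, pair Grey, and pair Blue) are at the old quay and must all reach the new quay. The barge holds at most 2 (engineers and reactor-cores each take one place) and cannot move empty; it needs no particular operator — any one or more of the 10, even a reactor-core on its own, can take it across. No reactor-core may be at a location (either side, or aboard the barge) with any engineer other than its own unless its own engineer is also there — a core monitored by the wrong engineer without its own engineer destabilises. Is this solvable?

No

Following every safe sequence of crossings from the start, the most of the 10 that can be at the new quay as the barge arrives there on crossings 1, 3, 5, 7 is 2, 3, 4, 5 respectively; the best ever achieved is 5 of 10.
From crossing 9 on, no configuration arises that was not already reachable earlier: only 82 distinct safe configurations (who is on which side, and where the barge is) can ever be reached, none of them has everyone across, and every continuation just revisits them. So no valid plan exists.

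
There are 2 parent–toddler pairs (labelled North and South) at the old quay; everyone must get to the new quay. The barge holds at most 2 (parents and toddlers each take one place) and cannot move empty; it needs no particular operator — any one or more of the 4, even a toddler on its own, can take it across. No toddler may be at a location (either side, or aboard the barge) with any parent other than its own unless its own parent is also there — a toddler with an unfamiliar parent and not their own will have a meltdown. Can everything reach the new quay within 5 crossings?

Yes — this plan uses 5 crossings (≤ 5):
1. parent North and toddler North cross → the new quay.
2. parent North crosses ← the old quay.
3. parent North and parent South cross → the new quay.
4. parent South crosses ← the old quay.
5. parent South and toddler South cross → the new quay.

Yes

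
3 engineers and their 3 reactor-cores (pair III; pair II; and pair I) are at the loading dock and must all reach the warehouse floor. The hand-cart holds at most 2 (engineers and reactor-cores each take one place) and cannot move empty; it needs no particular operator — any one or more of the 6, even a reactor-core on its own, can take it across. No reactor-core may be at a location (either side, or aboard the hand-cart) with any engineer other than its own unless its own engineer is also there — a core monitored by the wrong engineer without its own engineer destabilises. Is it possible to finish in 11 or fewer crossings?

Yes — this plan uses 11 crossings (≤ 11):
1. engineer III and reactor-core III cross → the warehouse floor.
2. engineer III crosses ← the loading dock.
3. reactor-core I and reactor-core II cross → the warehouse floor.
4. reactor-core III crosses ← the loading dock.
5. engineer I and engineer II cross → the warehouse floor.
6. engineer II and reactor-core II cross ← the loading dock.
7. engineer II and engineer III cross → the warehouse floor.
8. reactor-core I crosses ← the loading dock.
9. reactor-core II and reactor-core III cross → the warehouse floor.
10. engineer I crosses ← the loading dock.
11. engineer I and reactor-core I cross → the warehouse floor.

Yes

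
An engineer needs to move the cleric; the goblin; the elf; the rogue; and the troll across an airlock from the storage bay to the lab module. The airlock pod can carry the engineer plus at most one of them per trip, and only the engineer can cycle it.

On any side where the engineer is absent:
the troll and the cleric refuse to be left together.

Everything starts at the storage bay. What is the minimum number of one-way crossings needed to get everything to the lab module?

Counting alone: the engineer can take at most 1 across per trip to the lab module, so moving all 5 needs at least 5 loaded trips out, with a return between consecutive ones — at least 9 crossings.
The plan below uses exactly 9 crossings, so it is optimal:
1. Engineer goes to the lab module with the cleric.
2. Engineer goes back to the storage bay alone.
3. Engineer goes to the lab module with the goblin.
4. Engineer goes back to the storage bay alone.
5. Engineer goes to the lab module with the elf.
6. Engineer goes back to the storage bay alone.
7. Engineer goes to the lab module with the rogue.
8. Engineer goes back to the storage bay alone.
9. Engineer goes to the lab module with the troll.

9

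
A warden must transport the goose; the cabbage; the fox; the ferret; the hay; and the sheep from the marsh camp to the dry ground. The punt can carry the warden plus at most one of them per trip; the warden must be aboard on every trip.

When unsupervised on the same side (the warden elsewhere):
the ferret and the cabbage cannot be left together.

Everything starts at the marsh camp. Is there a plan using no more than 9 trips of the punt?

Counting alone: the warden can take at most 1 across per trip to the dry ground, so moving all 6 needs at least 6 loaded trips out, with a return between consecutive ones — at least 11 crossings.
Since 9 < 11, 9 crossings cannot be enough. (The shortest complete plan in fact takes 11:)
1. Warden goes to the dry ground with the cabbage.  [the marsh camp: the ferret, the fox, the goose, the hay, the sheep | the dry ground: the cabbage]
2. Warden goes back to the marsh camp alone.  [the marsh camp: the ferret, the fox, the goose, the hay, the sheep | the dry ground: the cabbage]
3. Warden goes to the dry ground with the goose.  [the marsh camp: the ferret, the fox, the hay, the sheep | the dry ground: the cabbage, the goose]
4. Warden goes back to the marsh camp alone.  [the marsh camp: the ferret, the fox, the hay, the sheep | the dry ground: the cabbage, the goose]
5. Warden goes to the dry ground with the fox.  [the marsh camp: the ferret, the hay, the sheep | the dry ground: the cabbage, the fox, the goose]
6. Warden goes back to the marsh camp alone.  [the marsh camp: the ferret, the hay, the sheep | the dry ground: the cabbage, the fox, the goose]
7. Warden goes to the dry ground with the hay.  [the marsh camp: the ferret, the sheep | the dry ground: the cabbage, the fox, the goose, the hay]
8. Warden goes back to the marsh camp alone.  [the marsh camp: the ferret, the sheep | the dry ground: the cabbage, the fox, the goose, the hay]
9. Warden goes to the dry ground with the sheep.  [the marsh camp: the ferret | the dry ground: the cabbage, the fox, the goose, the hay, the sheep]
10. Warden goes back to the marsh camp alone.  [the marsh camp: the ferret | the dry ground: the cabbage, the fox, the goose, the hay, the sheep]
11. Warden goes to the dry ground with the ferret.  [the marsh camp: — | the dry ground: the cabbage, the ferret, the fox, the goose, the hay, the sheep]

No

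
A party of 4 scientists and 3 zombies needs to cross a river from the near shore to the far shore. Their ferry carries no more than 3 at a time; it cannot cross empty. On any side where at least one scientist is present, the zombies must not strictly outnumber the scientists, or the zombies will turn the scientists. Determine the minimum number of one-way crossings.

Counting alone: each trip to the far shore takes at most 3 across and each return brings at least 1 back, so after t trips out (and t−1 returns) at most 3t − (t−1) of the 7 are across; that first reaches 7 at t = 3, so at least 5 crossings are needed.
The plan below uses exactly 5 crossings, so it is optimal:
1. 3 zombies → the far shore.  (the near shore: 4S 0Z; the far shore: 0S 3Z)
2. 1 zombie ← the near shore.  (the near shore: 4S 1Z; the far shore: 0S 2Z)
3. 3 scientists → the far shore.  (the near shore: 1S 1Z; the far shore: 3S 2Z)
4. 1 scientist ← the near shore.  (the near shore: 2S 1Z; the far shore: 2S 2Z)
5. 2 scientists and 1 zombie → the far shore.  (the near shore: 0S 0Z; the far shore: 4S 3Z)

5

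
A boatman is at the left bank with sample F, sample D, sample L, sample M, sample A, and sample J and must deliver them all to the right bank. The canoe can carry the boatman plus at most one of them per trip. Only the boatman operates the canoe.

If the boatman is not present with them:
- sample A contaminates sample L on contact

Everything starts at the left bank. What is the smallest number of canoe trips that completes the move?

Counting alone: the boatman can take at most 1 across per trip to the right bank, so moving all 6 needs at least 6 loaded trips out, with a return between consecutive ones — at least 11 crossings.
The plan below uses exactly 11 crossings, so it is optimal:
1. Boatman goes to the right bank with sample L.
2. Boatman goes back to the left bank alone.
3. Boatman goes to the right bank with sample F.
4. Boatman goes back to the left bank alone.
5. Boatman goes to the right bank with sample D.
6. Boatman goes back to the left bank alone.
7. Boatman goes to the right bank with sample M.
8. Boatman goes back to the left bank alone.
9. Boatman goes to the right bank with sample J.
10. Boatman goes back to the left bank alone.
11. Boatman goes to the right bank with sample A.

11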